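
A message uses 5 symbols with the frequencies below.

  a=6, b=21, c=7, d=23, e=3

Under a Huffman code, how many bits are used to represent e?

Repeatedly merge the two smallest:
e(3) + a(6) → 9
c(7) + 9 → 16
16 + b(21) → 37
d(23) + 37 → 60
The subtree containing e is merged 4 times, so code length = 4.

4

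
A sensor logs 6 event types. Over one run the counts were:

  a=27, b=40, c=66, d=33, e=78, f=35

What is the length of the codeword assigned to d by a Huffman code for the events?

3

Repeatedly merge the two smallest:
combine a(27), d(33) → 60
combine f(35), b(40) → 75
combine 60, c(66) → 126
combine 75, e(78) → 153
combine 126, 153 → 279
d sits 3 levels below the root, so its codeword is 3 bits.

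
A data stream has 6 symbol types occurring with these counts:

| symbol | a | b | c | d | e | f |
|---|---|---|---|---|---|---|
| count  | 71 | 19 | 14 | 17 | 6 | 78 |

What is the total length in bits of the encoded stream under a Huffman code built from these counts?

444

Greedily combine the two least-frequent nodes:
merge e(6) and c(14): 20
merge d(17) and b(19): 36
merge 20 and 36: 56
merge 56 and a(71): 127
merge f(78) and 127: 205
Each symbol's bit-cost is frequency × depth; summing gives 444 bits (equivalently 20 + 36 + 56 + 127 + 205).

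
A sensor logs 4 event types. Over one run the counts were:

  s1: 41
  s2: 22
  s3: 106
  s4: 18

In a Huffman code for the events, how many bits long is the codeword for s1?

2

Huffman merges, smallest pair first:
s4(18) + s2(22) → 40
40 + s1(41) → 81
81 + s3(106) → 187
s1 sits 2 levels below the root, so its codeword is 2 bits.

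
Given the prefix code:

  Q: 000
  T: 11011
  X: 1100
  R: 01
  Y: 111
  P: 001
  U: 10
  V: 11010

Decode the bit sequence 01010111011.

Read left to right; each codeword is recognised as soon as it completes (prefix code):
  01→R | 01→R | 01→R | 11011→T
Decoded message: RRRT

RRRT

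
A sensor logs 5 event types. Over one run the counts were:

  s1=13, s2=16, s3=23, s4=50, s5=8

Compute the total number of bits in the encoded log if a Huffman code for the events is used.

228

Greedily combine the two least-frequent nodes:
s5(8) + s1(13) → 21
s2(16) + 21 → 37
s3(23) + 37 → 60
s4(50) + 60 → 110
The encoded length is the sum of every internal node's weight: 21 + 37 + 60 + 110 = 228 bits.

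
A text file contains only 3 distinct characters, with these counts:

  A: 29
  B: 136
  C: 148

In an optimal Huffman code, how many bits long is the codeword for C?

Huffman merges, smallest pair first:
combine A(29), B(136) → 165
combine C(148), 165 → 313
C is a child of the root — depth 1, so its codeword is a single bit.

1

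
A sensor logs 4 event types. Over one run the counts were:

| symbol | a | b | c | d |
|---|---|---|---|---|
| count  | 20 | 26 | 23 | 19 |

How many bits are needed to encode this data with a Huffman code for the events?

176

Greedily combine the two least-frequent nodes:
merge d(19) and a(20): 39
merge c(23) and b(26): 49
merge 39 and 49: 88
The encoded length is the sum of every internal node's weight: 39 + 49 + 88 = 176 bits.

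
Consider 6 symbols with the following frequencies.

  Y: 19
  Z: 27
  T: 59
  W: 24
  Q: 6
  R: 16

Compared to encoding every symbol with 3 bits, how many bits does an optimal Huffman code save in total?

Fixed-length: 3 bits × 151 symbols = 453 bits.
Huffman merges:
combine Q(6), R(16) → 22
combine Y(19), 22 → 41
combine W(24), Z(27) → 51
combine 41, 51 → 92
combine T(59), 92 → 151
Huffman total = 22 + 41 + 51 + 92 + 151 = 357 bits.
Saving = 453 − 357 = 96 bits.

96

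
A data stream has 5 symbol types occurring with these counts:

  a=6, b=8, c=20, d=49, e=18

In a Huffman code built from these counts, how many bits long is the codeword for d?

1

Huffman merges, smallest pair first:
merge a(6) and b(8): 14
merge 14 and e(18): 32
merge c(20) and 32: 52
merge d(49) and 52: 101
d is a child of the root — depth 1, so its codeword is a single bit.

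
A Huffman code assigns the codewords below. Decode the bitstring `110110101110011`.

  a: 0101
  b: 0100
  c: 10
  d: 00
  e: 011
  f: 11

feafdf

Read left to right; each codeword is recognised as soon as it completes (prefix code):
  11→f | 011→e | 0101→a | 11→f | 00→d | 11→f
Decoded message: feafdf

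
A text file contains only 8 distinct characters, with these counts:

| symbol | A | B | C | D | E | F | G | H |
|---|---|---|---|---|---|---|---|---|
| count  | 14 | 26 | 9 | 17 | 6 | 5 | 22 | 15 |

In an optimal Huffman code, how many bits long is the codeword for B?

2

Repeatedly merge the two smallest:
combine F(5), E(6) → 11
combine C(9), 11 → 20
combine A(14), H(15) → 29
combine D(17), 20 → 37
combine G(22), B(26) → 48
combine 29, 37 → 66
combine 48, 66 → 114
The subtree containing B is merged 2 times, so code length = 2.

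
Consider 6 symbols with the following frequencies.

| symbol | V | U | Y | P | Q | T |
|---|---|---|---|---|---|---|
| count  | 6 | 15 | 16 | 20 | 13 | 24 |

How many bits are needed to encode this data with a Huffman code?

238

Greedily combine the two least-frequent nodes:
V(6) + Q(13) → 19
U(15) + Y(16) → 31
19 + P(20) → 39
T(24) + 31 → 55
39 + 55 → 94
The encoded length is the sum of every internal node's weight: 19 + 31 + 39 + 55 + 94 = 238 bits.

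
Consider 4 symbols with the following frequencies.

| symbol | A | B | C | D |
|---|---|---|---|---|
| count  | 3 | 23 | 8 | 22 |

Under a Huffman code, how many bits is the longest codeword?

Merge the two lowest-weight nodes at each step:
combine A(3), C(8) → 11
combine 11, D(22) → 33
combine B(23), 33 → 56
The first pair merged (A, C) ends up deepest, at depth 3.

3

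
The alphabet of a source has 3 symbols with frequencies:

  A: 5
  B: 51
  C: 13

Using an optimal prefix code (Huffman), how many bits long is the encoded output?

87

Merge the two smallest weights repeatedly:
merge A(5) and C(13): 18
merge 18 and B(51): 69
Each symbol's bit-cost is frequency × depth; summing gives 87 bits (equivalently 18 + 69).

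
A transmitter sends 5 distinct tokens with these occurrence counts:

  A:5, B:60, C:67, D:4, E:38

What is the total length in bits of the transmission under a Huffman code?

Merge the two smallest weights repeatedly:
D(4) + A(5) → 9
9 + E(38) → 47
47 + B(60) → 107
C(67) + 107 → 174
The encoded length is the sum of every internal node's weight: 9 + 47 + 107 + 174 = 337 bits.

337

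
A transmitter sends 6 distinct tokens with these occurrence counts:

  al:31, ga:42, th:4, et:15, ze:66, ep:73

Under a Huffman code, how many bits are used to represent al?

3

Build the tree from the bottom:
combine th(4), et(15) → 19
combine 19, al(31) → 50
combine ga(42), 50 → 92
combine ze(66), ep(73) → 139
combine 92, 139 → 231
The subtree containing al is merged 3 times, so code length = 3.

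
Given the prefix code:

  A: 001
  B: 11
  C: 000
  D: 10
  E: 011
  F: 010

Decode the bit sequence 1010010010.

Read left to right; each codeword is recognised as soon as it completes (prefix code):
  10→D | 10→D | 010→F | 010→F
Decoded message: DDFF

DDFF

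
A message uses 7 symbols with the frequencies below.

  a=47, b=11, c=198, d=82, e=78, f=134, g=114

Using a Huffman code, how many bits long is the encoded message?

1718

Build the Huffman tree bottom-up:
b(11) + a(47) → 58
58 + e(78) → 136
d(82) + g(114) → 196
f(134) + 136 → 270
196 + c(198) → 394
270 + 394 → 664
Each symbol's bit-cost is frequency × depth; summing gives 1718 bits (equivalently 58 + 136 + 196 + 270 + 394 + 664).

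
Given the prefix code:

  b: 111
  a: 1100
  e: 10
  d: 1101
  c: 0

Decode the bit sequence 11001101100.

adec

Read left to right; each codeword is recognised as soon as it completes (prefix code):
  1100→a | 1101→d | 10→e | 0→c
Decoded message: adec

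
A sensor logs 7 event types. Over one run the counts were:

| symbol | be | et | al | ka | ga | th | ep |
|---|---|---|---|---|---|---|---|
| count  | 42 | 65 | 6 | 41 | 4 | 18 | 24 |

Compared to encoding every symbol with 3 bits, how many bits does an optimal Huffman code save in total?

110

Fixed-length: 3 bits × 200 symbols = 600 bits.
Huffman merges:
merge ga(4) and al(6): 10
merge 10 and th(18): 28
merge ep(24) and 28: 52
merge ka(41) and be(42): 83
merge 52 and et(65): 117
merge 83 and 117: 200
Huffman total = 10 + 28 + 52 + 83 + 117 + 200 = 490 bits.
Saving = 600 − 490 = 110 bits.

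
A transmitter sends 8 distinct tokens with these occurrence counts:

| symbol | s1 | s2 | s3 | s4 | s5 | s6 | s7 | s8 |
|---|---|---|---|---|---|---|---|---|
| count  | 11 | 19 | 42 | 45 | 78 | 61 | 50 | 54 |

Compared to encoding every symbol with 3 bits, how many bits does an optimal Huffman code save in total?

Fixed-length: 3 bits × 360 symbols = 1080 bits.
Huffman merges:
merge s1(11) and s2(19): 30
merge 30 and s3(42): 72
merge s4(45) and s7(50): 95
merge s8(54) and s6(61): 115
merge 72 and s5(78): 150
merge 95 and 115: 210
merge 150 and 210: 360
Huffman total = 30 + 72 + 95 + 115 + 150 + 210 + 360 = 1032 bits.
Saving = 1080 − 1032 = 48 bits.

48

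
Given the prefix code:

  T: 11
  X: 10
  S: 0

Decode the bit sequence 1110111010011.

Read left to right; each codeword is recognised as soon as it completes (prefix code):
  11→T | 10→X | 11→T | 10→X | 10→X | 0→S | 11→T
Decoded message: TXTXXST

TXTXXST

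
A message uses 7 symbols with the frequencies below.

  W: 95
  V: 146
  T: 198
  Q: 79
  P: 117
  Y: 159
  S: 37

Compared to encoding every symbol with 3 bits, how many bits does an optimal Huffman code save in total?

Fixed-length: 3 bits × 831 symbols = 2493 bits.
Huffman merges:
S(37) + Q(79) → 116
W(95) + 116 → 211
P(117) + V(146) → 263
Y(159) + T(198) → 357
211 + 263 → 474
357 + 474 → 831
Huffman total = 116 + 211 + 263 + 357 + 474 + 831 = 2252 bits.
Saving = 2493 − 2252 = 241 bits.

241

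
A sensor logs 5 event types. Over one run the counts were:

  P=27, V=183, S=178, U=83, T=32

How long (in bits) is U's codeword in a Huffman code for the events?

3

Repeatedly merge the two smallest:
merge P(27) and T(32): 59
merge 59 and U(83): 142
merge 142 and S(178): 320
merge V(183) and 320: 503
U sits 3 levels below the root, so its codeword is 3 bits.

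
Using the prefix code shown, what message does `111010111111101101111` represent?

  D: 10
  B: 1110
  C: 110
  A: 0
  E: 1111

BDEBCE

Read left to right; each codeword is recognised as soon as it completes (prefix code):
  1110→B | 10→D | 1111→E | 1110→B | 110→C | 1111→E
Decoded message: BDEBCE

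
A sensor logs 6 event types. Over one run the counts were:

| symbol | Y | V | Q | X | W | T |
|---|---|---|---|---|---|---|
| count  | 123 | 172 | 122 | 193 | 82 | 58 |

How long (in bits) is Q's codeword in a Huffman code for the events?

Huffman merges, smallest pair first:
merge T(58) and W(82): 140
merge Q(122) and Y(123): 245
merge 140 and V(172): 312
merge X(193) and 245: 438
merge 312 and 438: 750
Q's leaf is at depth 3, giving a 3-bit codeword.

3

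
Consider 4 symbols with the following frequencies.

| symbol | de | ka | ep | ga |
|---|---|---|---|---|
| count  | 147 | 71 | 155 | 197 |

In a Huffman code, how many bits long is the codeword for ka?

2

Build the tree from the bottom:
combine ka(71), de(147) → 218
combine ep(155), ga(197) → 352
combine 218, 352 → 570
ka's leaf is at depth 2, giving a 2-bit codeword.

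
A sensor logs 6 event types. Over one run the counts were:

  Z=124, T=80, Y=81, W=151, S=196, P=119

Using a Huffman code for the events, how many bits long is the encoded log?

Greedily combine the two least-frequent nodes:
T(80) + Y(81) → 161
P(119) + Z(124) → 243
W(151) + 161 → 312
S(196) + 243 → 439
312 + 439 → 751
Total encoded bits = sum of merged weights = 161 + 243 + 312 + 439 + 751 = 1906.

1906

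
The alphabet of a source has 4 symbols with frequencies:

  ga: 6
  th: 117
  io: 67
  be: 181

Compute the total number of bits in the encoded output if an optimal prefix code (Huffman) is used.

634

Build the Huffman tree bottom-up:
combine ga(6), io(67) → 73
combine 73, th(117) → 190
combine be(181), 190 → 371
Each symbol's bit-cost is frequency × depth; summing gives 634 bits (equivalently 73 + 190 + 371).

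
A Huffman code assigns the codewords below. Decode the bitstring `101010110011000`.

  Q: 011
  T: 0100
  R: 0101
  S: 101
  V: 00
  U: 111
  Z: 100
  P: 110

SRZPV

Read left to right; each codeword is recognised as soon as it completes (prefix code):
  101→S | 0101→R | 100→Z | 110→P | 00→V
Decoded message: SRZPV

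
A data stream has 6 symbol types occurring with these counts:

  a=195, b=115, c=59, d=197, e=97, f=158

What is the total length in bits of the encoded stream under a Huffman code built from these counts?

Greedily combine the two least-frequent nodes:
c(59) + e(97) → 156
b(115) + 156 → 271
f(158) + a(195) → 353
d(197) + 271 → 468
353 + 468 → 821
Total encoded bits = sum of merged weights = 156 + 271 + 353 + 468 + 821 = 2069.

2069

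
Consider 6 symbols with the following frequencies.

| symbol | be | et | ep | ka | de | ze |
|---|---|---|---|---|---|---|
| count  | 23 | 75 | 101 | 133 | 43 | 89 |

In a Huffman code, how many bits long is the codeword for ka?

2

Repeatedly merge the two smallest:
be(23) + de(43) → 66
66 + et(75) → 141
ze(89) + ep(101) → 190
ka(133) + 141 → 274
190 + 274 → 464
ka's leaf is at depth 2, giving a 2-bit codeword.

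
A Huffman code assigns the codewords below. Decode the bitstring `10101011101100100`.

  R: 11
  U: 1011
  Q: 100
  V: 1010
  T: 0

VUUTTQ

Read left to right; each codeword is recognised as soon as it completes (prefix code):
  1010→V | 1011→U | 1011→U | 0→T | 0→T | 100→Q
Decoded message: VUUTTQ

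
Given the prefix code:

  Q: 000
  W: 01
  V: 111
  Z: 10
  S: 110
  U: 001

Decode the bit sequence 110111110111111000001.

Read left to right; each codeword is recognised as soon as it completes (prefix code):
  110→S | 111→V | 110→S | 111→V | 111→V | 000→Q | 001→U
Decoded message: SVSVVQU

SVSVVQU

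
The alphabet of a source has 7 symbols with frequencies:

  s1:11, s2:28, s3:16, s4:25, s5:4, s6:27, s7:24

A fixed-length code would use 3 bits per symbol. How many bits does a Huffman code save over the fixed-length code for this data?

Fixed-length: 3 bits × 135 symbols = 405 bits.
Huffman merges:
merge s5(4) and s1(11): 15
merge 15 and s3(16): 31
merge s7(24) and s4(25): 49
merge s6(27) and s2(28): 55
merge 31 and 49: 80
merge 55 and 80: 135
Huffman total = 15 + 31 + 49 + 55 + 80 + 135 = 365 bits.
Saving = 405 − 365 = 40 bits.

40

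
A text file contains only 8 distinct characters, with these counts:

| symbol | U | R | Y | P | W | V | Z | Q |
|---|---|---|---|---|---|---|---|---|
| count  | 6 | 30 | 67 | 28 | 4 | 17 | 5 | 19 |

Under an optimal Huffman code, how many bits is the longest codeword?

6

Merge the two lowest-weight nodes at each step:
combine W(4), Z(5) → 9
combine U(6), 9 → 15
combine 15, V(17) → 32
combine Q(19), P(28) → 47
combine R(30), 32 → 62
combine 47, 62 → 109
combine Y(67), 109 → 176
The first pair merged (W, Z) ends up deepest, at depth 6.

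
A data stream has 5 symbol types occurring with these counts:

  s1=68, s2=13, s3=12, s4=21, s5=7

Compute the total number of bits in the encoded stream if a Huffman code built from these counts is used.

225

Greedily combine the two least-frequent nodes:
merge s5(7) and s3(12): 19
merge s2(13) and 19: 32
merge s4(21) and 32: 53
merge 53 and s1(68): 121
The encoded length is the sum of every internal node's weight: 19 + 32 + 53 + 121 = 225 bits.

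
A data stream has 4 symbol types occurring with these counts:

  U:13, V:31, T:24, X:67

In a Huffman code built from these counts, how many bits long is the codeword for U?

3

Huffman merges, smallest pair first:
merge U(13) and T(24): 37
merge V(31) and 37: 68
merge X(67) and 68: 135
U's leaf is at depth 3, giving a 3-bit codeword.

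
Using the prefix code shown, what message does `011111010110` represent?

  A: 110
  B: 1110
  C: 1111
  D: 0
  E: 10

Read left to right; each codeword is recognised as soon as it completes (prefix code):
  0→D | 1111→C | 10→E | 10→E | 110→A
Decoded message: DCEEA

DCEEA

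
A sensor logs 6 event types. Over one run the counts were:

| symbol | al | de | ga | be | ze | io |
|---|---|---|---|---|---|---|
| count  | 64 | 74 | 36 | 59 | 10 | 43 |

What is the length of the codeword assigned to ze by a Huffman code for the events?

4

Build the tree from the bottom:
ze(10) + ga(36) → 46
io(43) + 46 → 89
be(59) + al(64) → 123
de(74) + 89 → 163
123 + 163 → 286
ze's leaf is at depth 4, giving a 4-bit codeword.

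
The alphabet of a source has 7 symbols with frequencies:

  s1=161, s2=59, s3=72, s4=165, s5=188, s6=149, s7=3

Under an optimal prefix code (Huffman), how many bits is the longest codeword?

5

Merge the two lowest-weight nodes at each step:
merge s7(3) and s2(59): 62
merge 62 and s3(72): 134
merge 134 and s6(149): 283
merge s1(161) and s4(165): 326
merge s5(188) and 283: 471
merge 326 and 471: 797
Maximum depth reached is 5.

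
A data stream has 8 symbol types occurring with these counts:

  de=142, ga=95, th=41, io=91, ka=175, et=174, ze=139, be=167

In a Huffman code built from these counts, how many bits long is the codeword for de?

3

Build the tree from the bottom:
merge th(41) and io(91): 132
merge ga(95) and 132: 227
merge ze(139) and de(142): 281
merge be(167) and et(174): 341
merge ka(175) and 227: 402
merge 281 and 341: 622
merge 402 and 622: 1024
The subtree containing de is merged 3 times, so code length = 3.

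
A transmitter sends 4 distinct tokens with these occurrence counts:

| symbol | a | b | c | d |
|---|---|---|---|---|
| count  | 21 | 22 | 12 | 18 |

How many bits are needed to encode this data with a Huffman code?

Merge the two smallest weights repeatedly:
merge c(12) and d(18): 30
merge a(21) and b(22): 43
merge 30 and 43: 73
Total encoded bits = sum of merged weights = 30 + 43 + 73 = 146.

146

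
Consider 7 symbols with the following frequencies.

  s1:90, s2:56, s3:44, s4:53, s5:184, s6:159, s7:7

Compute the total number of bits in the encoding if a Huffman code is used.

1487

Build the Huffman tree bottom-up:
merge s7(7) and s3(44): 51
merge 51 and s4(53): 104
merge s2(56) and s1(90): 146
merge 104 and 146: 250
merge s6(159) and s5(184): 343
merge 250 and 343: 593
The encoded length is the sum of every internal node's weight: 51 + 104 + 146 + 250 + 343 + 593 = 1487 bits.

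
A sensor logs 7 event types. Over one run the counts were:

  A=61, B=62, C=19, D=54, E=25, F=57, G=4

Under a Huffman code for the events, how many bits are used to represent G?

5

Repeatedly merge the two smallest:
combine G(4), C(19) → 23
combine 23, E(25) → 48
combine 48, D(54) → 102
combine F(57), A(61) → 118
combine B(62), 102 → 164
combine 118, 164 → 282
The subtree containing G is merged 5 times, so code length = 5.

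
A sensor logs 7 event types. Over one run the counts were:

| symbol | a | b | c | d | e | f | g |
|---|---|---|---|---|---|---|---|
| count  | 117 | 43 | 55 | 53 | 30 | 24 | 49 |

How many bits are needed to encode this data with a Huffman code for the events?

Merge the two smallest weights repeatedly:
combine f(24), e(30) → 54
combine b(43), g(49) → 92
combine d(53), 54 → 107
combine c(55), 92 → 147
combine 107, a(117) → 224
combine 147, 224 → 371
Each symbol's bit-cost is frequency × depth; summing gives 995 bits (equivalently 54 + 92 + 107 + 147 + 224 + 371).

995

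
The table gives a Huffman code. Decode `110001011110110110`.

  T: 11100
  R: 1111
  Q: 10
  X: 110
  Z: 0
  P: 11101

Read left to right; each codeword is recognised as soon as it completes (prefix code):
  110→X | 0→Z | 0→Z | 10→Q | 1111→R | 0→Z | 110→X | 110→X
Decoded message: XZZQRZXX

XZZQRZXX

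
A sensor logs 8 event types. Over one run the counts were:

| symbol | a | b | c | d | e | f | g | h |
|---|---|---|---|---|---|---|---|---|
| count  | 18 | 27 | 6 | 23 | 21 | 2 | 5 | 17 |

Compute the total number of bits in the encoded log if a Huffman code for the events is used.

327

Build the Huffman tree bottom-up:
merge f(2) and g(5): 7
merge c(6) and 7: 13
merge 13 and h(17): 30
merge a(18) and e(21): 39
merge d(23) and b(27): 50
merge 30 and 39: 69
merge 50 and 69: 119
Total encoded bits = sum of merged weights = 7 + 13 + 30 + 39 + 50 + 69 + 119 = 327.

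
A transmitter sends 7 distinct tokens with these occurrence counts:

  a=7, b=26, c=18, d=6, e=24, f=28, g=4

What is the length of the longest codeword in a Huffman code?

5

Merge the two lowest-weight nodes at each step:
combine g(4), d(6) → 10
combine a(7), 10 → 17
combine 17, c(18) → 35
combine e(24), b(26) → 50
combine f(28), 35 → 63
combine 50, 63 → 113
The rarest symbols sit at the bottom; the longest codeword is 5 bits.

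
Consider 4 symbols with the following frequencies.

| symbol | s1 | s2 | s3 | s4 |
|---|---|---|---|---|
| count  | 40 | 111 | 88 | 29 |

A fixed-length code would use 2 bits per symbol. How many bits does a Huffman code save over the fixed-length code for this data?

42

Fixed-length: 2 bits × 268 symbols = 536 bits.
Huffman merges:
merge s4(29) and s1(40): 69
merge 69 and s3(88): 157
merge s2(111) and 157: 268
Huffman total = 69 + 157 + 268 = 494 bits.
Saving = 536 − 494 = 42 bits.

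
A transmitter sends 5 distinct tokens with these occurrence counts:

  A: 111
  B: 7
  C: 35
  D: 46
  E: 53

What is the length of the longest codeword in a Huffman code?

4

Merge the two lowest-weight nodes at each step:
merge B(7) and C(35): 42
merge 42 and D(46): 88
merge E(53) and 88: 141
merge A(111) and 141: 252
Maximum depth reached is 4.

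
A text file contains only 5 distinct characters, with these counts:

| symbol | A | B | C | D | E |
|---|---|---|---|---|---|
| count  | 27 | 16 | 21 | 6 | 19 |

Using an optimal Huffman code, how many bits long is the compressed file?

Build the Huffman tree bottom-up:
combine D(6), B(16) → 22
combine E(19), C(21) → 40
combine 22, A(27) → 49
combine 40, 49 → 89
The encoded length is the sum of every internal node's weight: 22 + 40 + 49 + 89 = 200 bits.

200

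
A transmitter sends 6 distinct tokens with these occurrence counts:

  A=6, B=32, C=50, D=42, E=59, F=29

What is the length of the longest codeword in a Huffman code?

Merge the two lowest-weight nodes at each step:
merge A(6) and F(29): 35
merge B(32) and 35: 67
merge D(42) and C(50): 92
merge E(59) and 67: 126
merge 92 and 126: 218
The first pair merged (A, F) ends up deepest, at depth 4.

4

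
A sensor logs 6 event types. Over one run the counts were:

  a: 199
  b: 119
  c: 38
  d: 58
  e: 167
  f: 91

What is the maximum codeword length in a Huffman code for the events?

Merge the two lowest-weight nodes at each step:
merge c(38) and d(58): 96
merge f(91) and 96: 187
merge b(119) and e(167): 286
merge 187 and a(199): 386
merge 286 and 386: 672
The rarest symbols sit at the bottom; the longest codeword is 4 bits.

4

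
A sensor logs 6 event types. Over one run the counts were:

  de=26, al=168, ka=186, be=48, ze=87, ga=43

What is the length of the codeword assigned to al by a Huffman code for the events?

Huffman merges, smallest pair first:
merge de(26) and ga(43): 69
merge be(48) and 69: 117
merge ze(87) and 117: 204
merge al(168) and ka(186): 354
merge 204 and 354: 558
The subtree containing al is merged 2 times, so code length = 2.

2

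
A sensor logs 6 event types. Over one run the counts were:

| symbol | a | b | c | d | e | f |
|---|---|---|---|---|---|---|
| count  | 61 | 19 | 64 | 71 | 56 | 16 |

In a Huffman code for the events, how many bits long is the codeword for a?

Build the tree from the bottom:
f(16) + b(19) → 35
35 + e(56) → 91
a(61) + c(64) → 125
d(71) + 91 → 162
125 + 162 → 287
The subtree containing a is merged 2 times, so code length = 2.

2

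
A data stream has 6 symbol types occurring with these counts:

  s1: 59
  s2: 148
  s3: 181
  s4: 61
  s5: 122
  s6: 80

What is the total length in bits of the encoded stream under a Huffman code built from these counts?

Build the Huffman tree bottom-up:
merge s1(59) and s4(61): 120
merge s6(80) and 120: 200
merge s5(122) and s2(148): 270
merge s3(181) and 200: 381
merge 270 and 381: 651
Each symbol's bit-cost is frequency × depth; summing gives 1622 bits (equivalently 120 + 200 + 270 + 381 + 651).

1622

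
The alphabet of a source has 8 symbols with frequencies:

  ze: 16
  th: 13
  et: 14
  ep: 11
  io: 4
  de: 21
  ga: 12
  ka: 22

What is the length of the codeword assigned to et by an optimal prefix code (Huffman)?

3

Build the tree from the bottom:
io(4) + ep(11) → 15
ga(12) + th(13) → 25
et(14) + 15 → 29
ze(16) + de(21) → 37
ka(22) + 25 → 47
29 + 37 → 66
47 + 66 → 113
et sits 3 levels below the root, so its codeword is 3 bits.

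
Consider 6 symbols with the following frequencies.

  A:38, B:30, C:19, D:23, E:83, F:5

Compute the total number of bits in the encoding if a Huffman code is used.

452

Greedily combine the two least-frequent nodes:
merge F(5) and C(19): 24
merge D(23) and 24: 47
merge B(30) and A(38): 68
merge 47 and 68: 115
merge E(83) and 115: 198
Total encoded bits = sum of merged weights = 24 + 47 + 68 + 115 + 198 = 452.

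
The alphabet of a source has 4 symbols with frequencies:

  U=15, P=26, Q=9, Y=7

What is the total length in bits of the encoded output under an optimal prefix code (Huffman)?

104

Greedily combine the two least-frequent nodes:
merge Y(7) and Q(9): 16
merge U(15) and 16: 31
merge P(26) and 31: 57
Total encoded bits = sum of merged weights = 16 + 31 + 57 = 104.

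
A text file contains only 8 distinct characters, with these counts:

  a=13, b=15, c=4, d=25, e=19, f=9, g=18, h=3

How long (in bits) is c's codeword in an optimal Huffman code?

5

Build the tree from the bottom:
combine h(3), c(4) → 7
combine 7, f(9) → 16
combine a(13), b(15) → 28
combine 16, g(18) → 34
combine e(19), d(25) → 44
combine 28, 34 → 62
combine 44, 62 → 106
c's leaf is at depth 5, giving a 5-bit codeword.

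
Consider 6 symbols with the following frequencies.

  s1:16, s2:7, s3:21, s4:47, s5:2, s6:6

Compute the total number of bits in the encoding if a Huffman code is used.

Greedily combine the two least-frequent nodes:
s5(2) + s6(6) → 8
s2(7) + 8 → 15
15 + s1(16) → 31
s3(21) + 31 → 52
s4(47) + 52 → 99
The encoded length is the sum of every internal node's weight: 8 + 15 + 31 + 52 + 99 = 205 bits.

205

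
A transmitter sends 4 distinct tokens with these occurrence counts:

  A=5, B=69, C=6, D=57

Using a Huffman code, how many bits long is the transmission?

Greedily combine the two least-frequent nodes:
A(5) + C(6) → 11
11 + D(57) → 68
68 + B(69) → 137
Each symbol's bit-cost is frequency × depth; summing gives 216 bits (equivalently 11 + 68 + 137).

216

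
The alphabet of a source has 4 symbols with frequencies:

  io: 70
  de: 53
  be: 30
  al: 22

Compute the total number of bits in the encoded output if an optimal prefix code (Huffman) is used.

332

Greedily combine the two least-frequent nodes:
combine al(22), be(30) → 52
combine 52, de(53) → 105
combine io(70), 105 → 175
Each symbol's bit-cost is frequency × depth; summing gives 332 bits (equivalently 52 + 105 + 175).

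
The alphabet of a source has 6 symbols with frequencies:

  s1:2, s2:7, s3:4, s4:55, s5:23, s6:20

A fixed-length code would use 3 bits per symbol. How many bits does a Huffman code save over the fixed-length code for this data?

114

Fixed-length: 3 bits × 111 symbols = 333 bits.
Huffman merges:
s1(2) + s3(4) → 6
6 + s2(7) → 13
13 + s6(20) → 33
s5(23) + 33 → 56
s4(55) + 56 → 111
Huffman total = 6 + 13 + 33 + 56 + 111 = 219 bits.
Saving = 333 − 219 = 114 bits.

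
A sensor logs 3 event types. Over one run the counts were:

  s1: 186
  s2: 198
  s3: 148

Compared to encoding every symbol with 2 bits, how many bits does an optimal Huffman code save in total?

198

Fixed-length: 2 bits × 532 symbols = 1064 bits.
Huffman merges:
combine s3(148), s1(186) → 334
combine s2(198), 334 → 532
Huffman total = 334 + 532 = 866 bits.
Saving = 1064 − 866 = 198 bits.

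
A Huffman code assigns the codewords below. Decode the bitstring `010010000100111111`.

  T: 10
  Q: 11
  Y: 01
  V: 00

Read left to right; each codeword is recognised as soon as it completes (prefix code):
  01→Y | 00→V | 10→T | 00→V | 01→Y | 00→V | 11→Q | 11→Q | 11→Q
Decoded message: YVTVYVQQQ

YVTVYVQQQ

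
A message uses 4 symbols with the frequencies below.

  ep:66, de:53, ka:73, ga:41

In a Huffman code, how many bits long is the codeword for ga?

2

Repeatedly merge the two smallest:
combine ga(41), de(53) → 94
combine ep(66), ka(73) → 139
combine 94, 139 → 233
ga sits 2 levels below the root, so its codeword is 2 bits.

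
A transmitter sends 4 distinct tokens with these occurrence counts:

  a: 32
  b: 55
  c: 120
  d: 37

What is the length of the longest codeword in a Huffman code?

Merge the two lowest-weight nodes at each step:
merge a(32) and d(37): 69
merge b(55) and 69: 124
merge c(120) and 124: 244
The first pair merged (a, d) ends up deepest, at depth 3.

3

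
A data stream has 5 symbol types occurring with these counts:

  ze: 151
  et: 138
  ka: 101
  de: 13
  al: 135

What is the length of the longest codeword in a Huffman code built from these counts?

Merge the two lowest-weight nodes at each step:
de(13) + ka(101) → 114
114 + al(135) → 249
et(138) + ze(151) → 289
249 + 289 → 538
The rarest symbols sit at the bottom; the longest codeword is 3 bits.

3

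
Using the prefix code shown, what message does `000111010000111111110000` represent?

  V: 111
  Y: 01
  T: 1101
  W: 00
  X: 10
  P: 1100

WYTWWVVPW

Read left to right; each codeword is recognised as soon as it completes (prefix code):
  00→W | 01→Y | 1101→T | 00→W | 00→W | 111→V | 111→V | 1100→P | 00→W
Decoded message: WYTWWVVPW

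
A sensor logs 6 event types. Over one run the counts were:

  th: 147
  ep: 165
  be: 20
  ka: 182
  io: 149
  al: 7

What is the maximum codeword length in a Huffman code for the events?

4

Merge the two lowest-weight nodes at each step:
merge al(7) and be(20): 27
merge 27 and th(147): 174
merge io(149) and ep(165): 314
merge 174 and ka(182): 356
merge 314 and 356: 670
Maximum depth reached is 4.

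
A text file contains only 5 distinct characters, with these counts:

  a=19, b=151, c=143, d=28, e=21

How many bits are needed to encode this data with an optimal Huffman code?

681

Merge the two smallest weights repeatedly:
a(19) + e(21) → 40
d(28) + 40 → 68
68 + c(143) → 211
b(151) + 211 → 362
Total encoded bits = sum of merged weights = 40 + 68 + 211 + 362 = 681.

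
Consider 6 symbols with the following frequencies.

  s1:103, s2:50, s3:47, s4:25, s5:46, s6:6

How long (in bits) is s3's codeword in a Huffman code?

Huffman merges, smallest pair first:
merge s6(6) and s4(25): 31
merge 31 and s5(46): 77
merge s3(47) and s2(50): 97
merge 77 and 97: 174
merge s1(103) and 174: 277
s3's leaf is at depth 3, giving a 3-bit codeword.

3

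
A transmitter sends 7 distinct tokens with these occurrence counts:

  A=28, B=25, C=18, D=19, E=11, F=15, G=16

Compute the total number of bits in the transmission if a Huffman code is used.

Greedily combine the two least-frequent nodes:
combine E(11), F(15) → 26
combine G(16), C(18) → 34
combine D(19), B(25) → 44
combine 26, A(28) → 54
combine 34, 44 → 78
combine 54, 78 → 132
Each symbol's bit-cost is frequency × depth; summing gives 368 bits (equivalently 26 + 34 + 44 + 54 + 78 + 132).

368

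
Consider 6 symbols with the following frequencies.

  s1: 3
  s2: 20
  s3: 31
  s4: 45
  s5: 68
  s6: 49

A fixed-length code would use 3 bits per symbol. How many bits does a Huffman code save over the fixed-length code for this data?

139

Fixed-length: 3 bits × 216 symbols = 648 bits.
Huffman merges:
merge s1(3) and s2(20): 23
merge 23 and s3(31): 54
merge s4(45) and s6(49): 94
merge 54 and s5(68): 122
merge 94 and 122: 216
Huffman total = 23 + 54 + 94 + 122 + 216 = 509 bits.
Saving = 648 − 509 = 139 bits.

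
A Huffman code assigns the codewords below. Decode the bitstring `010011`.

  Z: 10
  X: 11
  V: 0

Read left to right; each codeword is recognised as soon as it completes (prefix code):
  0→V | 10→Z | 0→V | 11→X
Decoded message: VZVX

VZVX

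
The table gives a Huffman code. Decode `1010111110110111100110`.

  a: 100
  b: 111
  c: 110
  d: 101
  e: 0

debccbac

Read left to right; each codeword is recognised as soon as it completes (prefix code):
  101→d | 0→e | 111→b | 110→c | 110→c | 111→b | 100→a | 110→c
Decoded message: debccbac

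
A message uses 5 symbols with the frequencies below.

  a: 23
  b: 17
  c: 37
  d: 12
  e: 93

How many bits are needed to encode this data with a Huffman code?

352

Greedily combine the two least-frequent nodes:
d(12) + b(17) → 29
a(23) + 29 → 52
c(37) + 52 → 89
89 + e(93) → 182
Each symbol's bit-cost is frequency × depth; summing gives 352 bits (equivalently 29 + 52 + 89 + 182).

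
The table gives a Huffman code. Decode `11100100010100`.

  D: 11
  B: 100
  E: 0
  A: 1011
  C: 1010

Read left to right; each codeword is recognised as soon as it completes (prefix code):
  11→D | 100→B | 100→B | 0→E | 1010→C | 0→E
Decoded message: DBBECE

DBBECE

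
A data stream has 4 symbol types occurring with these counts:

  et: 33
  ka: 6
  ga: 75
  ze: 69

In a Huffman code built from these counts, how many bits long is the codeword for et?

Build the tree from the bottom:
combine ka(6), et(33) → 39
combine 39, ze(69) → 108
combine ga(75), 108 → 183
et sits 3 levels below the root, so its codeword is 3 bits.

3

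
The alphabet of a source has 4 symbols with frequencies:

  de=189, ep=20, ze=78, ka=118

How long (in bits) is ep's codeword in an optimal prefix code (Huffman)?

Build the tree from the bottom:
merge ep(20) and ze(78): 98
merge 98 and ka(118): 216
merge de(189) and 216: 405
The subtree containing ep is merged 3 times, so code length = 3.

3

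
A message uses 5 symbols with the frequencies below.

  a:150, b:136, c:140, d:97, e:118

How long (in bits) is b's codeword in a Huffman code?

Huffman merges, smallest pair first:
merge d(97) and e(118): 215
merge b(136) and c(140): 276
merge a(150) and 215: 365
merge 276 and 365: 641
b sits 2 levels below the root, so its codeword is 2 bits.

2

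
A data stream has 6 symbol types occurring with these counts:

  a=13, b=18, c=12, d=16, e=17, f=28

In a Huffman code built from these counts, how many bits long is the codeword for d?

Build the tree from the bottom:
combine c(12), a(13) → 25
combine d(16), e(17) → 33
combine b(18), 25 → 43
combine f(28), 33 → 61
combine 43, 61 → 104
The subtree containing d is merged 3 times, so code length = 3.

3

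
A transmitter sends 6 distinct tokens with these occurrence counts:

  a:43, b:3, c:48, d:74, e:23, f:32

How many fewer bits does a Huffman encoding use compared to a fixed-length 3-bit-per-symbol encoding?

139

Fixed-length: 3 bits × 223 symbols = 669 bits.
Huffman merges:
merge b(3) and e(23): 26
merge 26 and f(32): 58
merge a(43) and c(48): 91
merge 58 and d(74): 132
merge 91 and 132: 223
Huffman total = 26 + 58 + 91 + 132 + 223 = 530 bits.
Saving = 669 − 530 = 139 bits.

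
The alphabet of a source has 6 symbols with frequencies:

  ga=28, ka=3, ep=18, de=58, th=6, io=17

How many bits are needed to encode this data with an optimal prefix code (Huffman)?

281

Greedily combine the two least-frequent nodes:
ka(3) + th(6) → 9
9 + io(17) → 26
ep(18) + 26 → 44
ga(28) + 44 → 72
de(58) + 72 → 130
The encoded length is the sum of every internal node's weight: 9 + 26 + 44 + 72 + 130 = 281 bits.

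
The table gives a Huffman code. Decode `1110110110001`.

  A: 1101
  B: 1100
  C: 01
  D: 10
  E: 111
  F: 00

Read left to right; each codeword is recognised as soon as it completes (prefix code):
  111→E | 01→C | 10→D | 1100→B | 01→C
Decoded message: ECDBC

ECDBC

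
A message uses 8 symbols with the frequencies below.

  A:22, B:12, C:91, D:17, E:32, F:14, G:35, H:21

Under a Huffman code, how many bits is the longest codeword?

Merge the two lowest-weight nodes at each step:
merge B(12) and F(14): 26
merge D(17) and H(21): 38
merge A(22) and 26: 48
merge E(32) and G(35): 67
merge 38 and 48: 86
merge 67 and 86: 153
merge C(91) and 153: 244
The rarest symbols sit at the bottom; the longest codeword is 5 bits.

5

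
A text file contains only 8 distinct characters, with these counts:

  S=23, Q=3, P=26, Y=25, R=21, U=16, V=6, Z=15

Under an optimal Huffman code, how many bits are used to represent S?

Huffman merges, smallest pair first:
Q(3) + V(6) → 9
9 + Z(15) → 24
U(16) + R(21) → 37
S(23) + 24 → 47
Y(25) + P(26) → 51
37 + 47 → 84
51 + 84 → 135
S's leaf is at depth 3, giving a 3-bit codeword.

3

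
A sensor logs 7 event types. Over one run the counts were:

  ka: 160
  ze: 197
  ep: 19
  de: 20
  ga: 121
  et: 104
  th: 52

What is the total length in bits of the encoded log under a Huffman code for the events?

1671

Merge the two smallest weights repeatedly:
combine ep(19), de(20) → 39
combine 39, th(52) → 91
combine 91, et(104) → 195
combine ga(121), ka(160) → 281
combine 195, ze(197) → 392
combine 281, 392 → 673
The encoded length is the sum of every internal node's weight: 39 + 91 + 195 + 281 + 392 + 673 = 1671 bits.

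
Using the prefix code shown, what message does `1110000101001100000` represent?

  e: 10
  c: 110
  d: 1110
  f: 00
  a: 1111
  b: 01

dfbbfcff

Read left to right; each codeword is recognised as soon as it completes (prefix code):
  1110→d | 00→f | 01→b | 01→b | 00→f | 110→c | 00→f | 00→f
Decoded message: dfbbfcff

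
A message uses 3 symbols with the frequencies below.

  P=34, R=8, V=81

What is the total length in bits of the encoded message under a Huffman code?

165

Merge the two smallest weights repeatedly:
combine R(8), P(34) → 42
combine 42, V(81) → 123
The encoded length is the sum of every internal node's weight: 42 + 123 = 165 bits.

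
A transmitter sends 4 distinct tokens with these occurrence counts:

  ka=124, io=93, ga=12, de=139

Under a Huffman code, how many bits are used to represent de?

1

Huffman merges, smallest pair first:
merge ga(12) and io(93): 105
merge 105 and ka(124): 229
merge de(139) and 229: 368
de is merged only at the final step, so code length = 1.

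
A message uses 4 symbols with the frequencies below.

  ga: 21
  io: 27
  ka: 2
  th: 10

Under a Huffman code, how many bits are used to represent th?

3

Huffman merges, smallest pair first:
merge ka(2) and th(10): 12
merge 12 and ga(21): 33
merge io(27) and 33: 60
th sits 3 levels below the root, so its codeword is 3 bits.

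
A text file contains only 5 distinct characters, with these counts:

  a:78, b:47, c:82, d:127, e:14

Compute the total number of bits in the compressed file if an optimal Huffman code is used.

Greedily combine the two least-frequent nodes:
e(14) + b(47) → 61
61 + a(78) → 139
c(82) + d(127) → 209
139 + 209 → 348
The encoded length is the sum of every internal node's weight: 61 + 139 + 209 + 348 = 757 bits.

757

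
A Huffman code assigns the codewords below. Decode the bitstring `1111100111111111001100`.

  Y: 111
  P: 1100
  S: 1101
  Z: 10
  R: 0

Read left to right; each codeword is recognised as soon as it completes (prefix code):
  111→Y | 1100→P | 111→Y | 111→Y | 111→Y | 0→R | 0→R | 1100→P
Decoded message: YPYYYRRP

YPYYYRRP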